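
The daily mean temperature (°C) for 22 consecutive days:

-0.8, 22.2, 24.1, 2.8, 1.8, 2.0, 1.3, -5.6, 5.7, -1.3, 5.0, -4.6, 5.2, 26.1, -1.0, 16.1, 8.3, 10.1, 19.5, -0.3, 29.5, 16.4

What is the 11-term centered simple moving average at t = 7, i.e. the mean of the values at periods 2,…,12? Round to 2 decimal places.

Sum of periods 2–12: 22.2 + 24.1 + 2.8 + 1.8 + 2.0 + 1.3 + (-5.6) + 5.7 + (-1.3) + 5.0 + (-4.6) = 53.4
Divide by 11: 53.4 / 11 = 4.85

4.85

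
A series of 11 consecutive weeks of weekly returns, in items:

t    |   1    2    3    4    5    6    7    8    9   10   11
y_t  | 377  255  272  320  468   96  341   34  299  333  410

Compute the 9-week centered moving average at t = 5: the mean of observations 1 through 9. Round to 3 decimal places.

273.556

Sum of periods 1–9: 377 + 255 + 272 + 320 + 468 + 96 + 341 + 34 + 299 = 2462
Divide by 9: 2462 / 9 = 273.556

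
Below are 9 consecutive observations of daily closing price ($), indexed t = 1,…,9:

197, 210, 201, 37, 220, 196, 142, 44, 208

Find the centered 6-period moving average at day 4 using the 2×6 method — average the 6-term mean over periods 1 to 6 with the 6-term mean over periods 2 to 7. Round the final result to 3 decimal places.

Sum over 1–6: 197 + 210 + 201 + 37 + 220 + 196 = 1061
Sum over 2–7: 210 + 201 + 37 + 220 + 196 + 142 = 1006
CMA at t=4 = (1061 + 1006) / (2·6) = 2067 / 12 = 172.250

172.250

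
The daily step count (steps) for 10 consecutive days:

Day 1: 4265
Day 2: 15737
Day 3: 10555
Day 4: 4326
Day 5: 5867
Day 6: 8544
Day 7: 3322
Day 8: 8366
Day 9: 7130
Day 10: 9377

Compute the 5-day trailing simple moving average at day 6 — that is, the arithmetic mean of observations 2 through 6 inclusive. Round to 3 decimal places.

Sum of periods 2–6: 15737 + 10555 + 4326 + 5867 + 8544 = 45029
Divide by 5: 45029 / 5 = 9005.800

9005.800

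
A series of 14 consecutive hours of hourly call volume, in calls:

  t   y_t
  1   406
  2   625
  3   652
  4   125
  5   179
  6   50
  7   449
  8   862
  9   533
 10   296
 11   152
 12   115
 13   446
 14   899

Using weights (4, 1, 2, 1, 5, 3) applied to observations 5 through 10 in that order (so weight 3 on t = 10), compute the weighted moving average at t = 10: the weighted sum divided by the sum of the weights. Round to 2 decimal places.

Weighted sum: 4·179 + 1·50 + 2·449 + 1·862 + 5·533 + 3·296 = 716 + 50 + 898 + 862 + 2665 + 888 = 6079
Weight total: 4 + 1 + 2 + 1 + 5 + 3 = 16
WMA = 6079 / 16 = 379.94

379.94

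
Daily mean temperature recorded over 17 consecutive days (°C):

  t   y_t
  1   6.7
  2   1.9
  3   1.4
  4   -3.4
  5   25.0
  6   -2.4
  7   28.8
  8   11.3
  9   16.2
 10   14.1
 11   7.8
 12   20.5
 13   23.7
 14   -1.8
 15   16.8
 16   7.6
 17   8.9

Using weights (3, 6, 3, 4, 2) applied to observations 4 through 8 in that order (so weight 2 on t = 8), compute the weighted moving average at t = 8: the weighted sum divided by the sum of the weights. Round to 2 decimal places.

Weighted sum: 3·-3.4 + 6·25.0 + 3·-2.4 + 4·28.8 + 2·11.3 = -10.2 + 150.0 + -7.2 + 115.2 + 22.6 = 270.4
Weight total: 3 + 6 + 3 + 4 + 2 = 18
WMA = 270.4 / 18 = 15.02

15.02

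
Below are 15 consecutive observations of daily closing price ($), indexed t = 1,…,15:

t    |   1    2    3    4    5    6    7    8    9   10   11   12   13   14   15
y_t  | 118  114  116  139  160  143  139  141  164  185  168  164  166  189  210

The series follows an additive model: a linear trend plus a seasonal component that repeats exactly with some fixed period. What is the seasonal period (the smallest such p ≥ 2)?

First differences y_{t+1} − y_t: -4, 2, 23, 21, -17, -4, 2, 23, 21, -17, -4, 2, …
The difference pattern repeats every 5 terms and not for any smaller step, so p = 5.

5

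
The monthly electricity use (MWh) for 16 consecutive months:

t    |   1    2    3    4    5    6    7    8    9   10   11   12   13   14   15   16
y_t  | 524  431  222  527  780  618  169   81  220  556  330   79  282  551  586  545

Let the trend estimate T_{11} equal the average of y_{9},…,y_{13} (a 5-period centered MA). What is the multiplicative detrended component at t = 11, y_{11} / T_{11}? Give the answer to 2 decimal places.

Trend T_11 = (220 + 556 + 330 + 79 + 282) / 5 = 1467/5 = 293.4000
Ratio to trend: 330 / 293.4000 = 1.12

1.12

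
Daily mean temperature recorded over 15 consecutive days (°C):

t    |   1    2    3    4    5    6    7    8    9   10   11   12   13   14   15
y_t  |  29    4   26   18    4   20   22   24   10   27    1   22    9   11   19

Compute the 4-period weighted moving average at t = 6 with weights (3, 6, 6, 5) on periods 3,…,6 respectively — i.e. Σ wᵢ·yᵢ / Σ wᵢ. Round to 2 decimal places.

Weighted sum: 3·26 + 6·18 + 6·4 + 5·20 = 78 + 108 + 24 + 100 = 310
Weight total: 3 + 6 + 6 + 5 = 20
WMA = 310 / 20 = 15.50

15.50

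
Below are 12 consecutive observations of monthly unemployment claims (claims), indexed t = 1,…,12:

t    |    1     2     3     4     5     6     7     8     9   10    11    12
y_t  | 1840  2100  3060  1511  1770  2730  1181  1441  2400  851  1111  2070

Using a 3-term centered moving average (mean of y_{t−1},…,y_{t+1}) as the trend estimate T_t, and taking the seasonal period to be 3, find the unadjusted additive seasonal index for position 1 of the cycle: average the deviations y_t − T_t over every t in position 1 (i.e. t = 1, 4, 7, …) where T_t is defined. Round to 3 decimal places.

Season position 1 occurs at t = 4, 7, 10 (where T_t is defined).
t=4: T_4 = 2113.66667; y_4 − T_4 = 1511 − 2113.66667 = -602.66667
t=7: T_7 = 1784.00000; y_7 − T_7 = 1181 − 1784.00000 = -603.00000
t=10: T_10 = 1454.00000; y_10 − T_10 = 851 − 1454.00000 = -603.00000
Mean deviation: (-602.66667 + -603.00000 + -603.00000) / 3 = -602.889

-602.889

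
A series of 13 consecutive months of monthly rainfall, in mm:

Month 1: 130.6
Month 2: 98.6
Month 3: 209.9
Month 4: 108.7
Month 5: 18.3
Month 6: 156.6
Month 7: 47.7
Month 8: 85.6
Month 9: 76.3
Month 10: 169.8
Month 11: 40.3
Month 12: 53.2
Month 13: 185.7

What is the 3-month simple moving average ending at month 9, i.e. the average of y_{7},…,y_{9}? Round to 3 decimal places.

Sum of periods 7–9: 47.7 + 85.6 + 76.3 = 209.6
Divide by 3: 209.6 / 3 = 69.867

69.867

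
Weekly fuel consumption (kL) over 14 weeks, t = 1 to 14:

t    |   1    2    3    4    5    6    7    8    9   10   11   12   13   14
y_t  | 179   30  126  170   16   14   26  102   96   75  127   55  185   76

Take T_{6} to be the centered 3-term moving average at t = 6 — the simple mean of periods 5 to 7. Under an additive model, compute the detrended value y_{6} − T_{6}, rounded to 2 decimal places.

Trend T_6 = (16 + 14 + 26) / 3 = 56/3 = 18.6667
Detrended value: 14 − 18.6667 = -4.67

-4.67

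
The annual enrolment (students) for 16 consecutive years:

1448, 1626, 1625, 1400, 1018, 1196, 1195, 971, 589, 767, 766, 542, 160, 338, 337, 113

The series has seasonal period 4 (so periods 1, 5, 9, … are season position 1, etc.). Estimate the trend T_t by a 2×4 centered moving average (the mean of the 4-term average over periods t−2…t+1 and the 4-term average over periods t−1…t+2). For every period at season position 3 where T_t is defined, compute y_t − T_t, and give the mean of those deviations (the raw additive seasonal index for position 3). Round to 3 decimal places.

Season position 3 occurs at t = 3, 7, 11 (where T_t is defined).
t=3: T_3 = 1471.00000; y_3 − T_3 = 1625 − 1471.00000 = 154.00000
t=7: T_7 = 1041.37500; y_7 − T_7 = 1195 − 1041.37500 = 153.62500
t=11: T_11 = 612.37500; y_11 − T_11 = 766 − 612.37500 = 153.62500
Mean deviation: (154.00000 + 153.62500 + 153.62500) / 3 = 153.750

153.750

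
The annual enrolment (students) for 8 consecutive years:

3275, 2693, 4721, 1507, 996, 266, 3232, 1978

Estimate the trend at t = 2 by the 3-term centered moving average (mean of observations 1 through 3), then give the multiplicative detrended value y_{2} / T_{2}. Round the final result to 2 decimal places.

Trend T_2 = (3275 + 2693 + 4721) / 3 = 10689/3 = 3563.0000
Ratio to trend: 2693 / 3563.0000 = 0.76

0.76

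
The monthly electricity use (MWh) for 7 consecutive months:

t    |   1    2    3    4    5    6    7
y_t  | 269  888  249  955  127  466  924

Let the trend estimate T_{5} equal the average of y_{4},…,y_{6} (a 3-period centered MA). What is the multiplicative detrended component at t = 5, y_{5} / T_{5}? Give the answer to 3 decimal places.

0.246

Trend T_5 = (955 + 127 + 466) / 3 = 1548/3 = 516.00000
Ratio to trend: 127 / 516.00000 = 0.246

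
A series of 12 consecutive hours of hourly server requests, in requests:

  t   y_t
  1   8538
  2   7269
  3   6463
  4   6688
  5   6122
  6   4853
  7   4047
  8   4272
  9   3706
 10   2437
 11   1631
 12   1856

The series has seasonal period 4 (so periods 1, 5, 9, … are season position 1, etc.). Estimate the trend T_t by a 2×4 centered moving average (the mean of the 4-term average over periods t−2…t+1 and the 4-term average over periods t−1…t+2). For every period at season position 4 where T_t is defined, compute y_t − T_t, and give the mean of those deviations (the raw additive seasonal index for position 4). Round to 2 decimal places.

Season position 4 occurs at t = 4, 8 (where T_t is defined).
t=4: T_4 = 6333.5000; y_4 − T_4 = 6688 − 6333.5000 = 354.5000
t=8: T_8 = 3917.5000; y_8 − T_8 = 4272 − 3917.5000 = 354.5000
Mean deviation: (354.5000 + 354.5000) / 2 = 354.50

354.50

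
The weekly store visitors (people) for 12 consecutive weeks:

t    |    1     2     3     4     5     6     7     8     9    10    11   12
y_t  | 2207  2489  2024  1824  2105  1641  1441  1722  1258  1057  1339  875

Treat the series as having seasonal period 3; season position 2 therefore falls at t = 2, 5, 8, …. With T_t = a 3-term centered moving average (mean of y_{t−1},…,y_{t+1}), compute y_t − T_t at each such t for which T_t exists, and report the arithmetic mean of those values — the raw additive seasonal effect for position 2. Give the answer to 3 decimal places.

248.583

Season position 2 occurs at t = 2, 5, 8, 11 (where T_t is defined).
t=2: T_2 = 2240.00000; y_2 − T_2 = 2489 − 2240.00000 = 249.00000
t=5: T_5 = 1856.66667; y_5 − T_5 = 2105 − 1856.66667 = 248.33333
t=8: T_8 = 1473.66667; y_8 − T_8 = 1722 − 1473.66667 = 248.33333
t=11: T_11 = 1090.33333; y_11 − T_11 = 1339 − 1090.33333 = 248.66667
Mean deviation: (249.00000 + 248.33333 + 248.33333 + 248.66667) / 4 = 248.583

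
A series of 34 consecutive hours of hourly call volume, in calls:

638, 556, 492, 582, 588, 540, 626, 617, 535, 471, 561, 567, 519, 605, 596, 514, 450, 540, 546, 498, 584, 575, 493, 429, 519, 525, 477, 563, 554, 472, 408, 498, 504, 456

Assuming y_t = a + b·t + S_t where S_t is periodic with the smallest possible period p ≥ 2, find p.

First differences y_{t+1} − y_t: -82, -64, 90, 6, -48, 86, -9, -82, -64, 90, 6, -48, 86, -9, -82, -64, …
The difference pattern repeats every 7 terms and not for any smaller step, so p = 7.

7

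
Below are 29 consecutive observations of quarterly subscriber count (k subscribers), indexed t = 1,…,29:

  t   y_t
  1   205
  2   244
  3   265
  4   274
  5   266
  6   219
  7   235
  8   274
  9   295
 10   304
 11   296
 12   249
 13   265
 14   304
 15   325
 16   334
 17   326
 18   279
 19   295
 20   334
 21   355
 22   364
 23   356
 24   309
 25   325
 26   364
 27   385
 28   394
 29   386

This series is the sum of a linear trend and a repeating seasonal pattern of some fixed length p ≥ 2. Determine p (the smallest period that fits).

First differences y_{t+1} − y_t: 39, 21, 9, -8, -47, 16, 39, 21, 9, -8, -47, 16, 39, 21, …
The difference pattern repeats every 6 terms and not for any smaller step, so p = 6.

6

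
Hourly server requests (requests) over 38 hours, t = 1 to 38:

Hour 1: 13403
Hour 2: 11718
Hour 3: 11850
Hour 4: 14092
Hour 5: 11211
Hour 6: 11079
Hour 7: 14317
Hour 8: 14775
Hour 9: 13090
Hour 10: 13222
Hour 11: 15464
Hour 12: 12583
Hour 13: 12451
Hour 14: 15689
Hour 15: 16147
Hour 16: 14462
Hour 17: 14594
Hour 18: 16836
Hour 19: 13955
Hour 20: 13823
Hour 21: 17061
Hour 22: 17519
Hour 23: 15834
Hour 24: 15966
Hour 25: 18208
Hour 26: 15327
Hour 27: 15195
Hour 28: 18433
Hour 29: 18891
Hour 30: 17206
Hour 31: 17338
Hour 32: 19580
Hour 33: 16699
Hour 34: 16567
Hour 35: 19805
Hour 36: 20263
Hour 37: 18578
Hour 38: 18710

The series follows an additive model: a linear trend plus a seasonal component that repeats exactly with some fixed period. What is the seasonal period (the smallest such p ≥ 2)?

First differences y_{t+1} − y_t: -1685, 132, 2242, -2881, -132, 3238, 458, -1685, 132, 2242, -2881, -132, 3238, 458, -1685, 132, …
The difference pattern repeats every 7 terms and not for any smaller step, so p = 7.

7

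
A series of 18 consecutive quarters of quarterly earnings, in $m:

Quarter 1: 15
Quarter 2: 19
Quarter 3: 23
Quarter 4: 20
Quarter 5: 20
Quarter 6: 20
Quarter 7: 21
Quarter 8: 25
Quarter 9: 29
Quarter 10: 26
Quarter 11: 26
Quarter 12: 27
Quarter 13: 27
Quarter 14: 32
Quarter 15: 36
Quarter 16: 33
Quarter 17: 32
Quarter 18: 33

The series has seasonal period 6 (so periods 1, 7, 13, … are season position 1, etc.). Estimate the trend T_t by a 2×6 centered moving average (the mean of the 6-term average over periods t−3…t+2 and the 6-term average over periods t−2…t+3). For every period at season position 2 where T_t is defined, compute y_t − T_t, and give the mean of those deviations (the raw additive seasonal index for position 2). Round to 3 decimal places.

1.167

Season position 2 occurs at t = 8, 14 (where T_t is defined).
t=8: T_8 = 24.00000; y_8 − T_8 = 25 − 24.00000 = 1.00000
t=14: T_14 = 30.66667; y_14 − T_14 = 32 − 30.66667 = 1.33333
Mean deviation: (1.00000 + 1.33333) / 2 = 1.167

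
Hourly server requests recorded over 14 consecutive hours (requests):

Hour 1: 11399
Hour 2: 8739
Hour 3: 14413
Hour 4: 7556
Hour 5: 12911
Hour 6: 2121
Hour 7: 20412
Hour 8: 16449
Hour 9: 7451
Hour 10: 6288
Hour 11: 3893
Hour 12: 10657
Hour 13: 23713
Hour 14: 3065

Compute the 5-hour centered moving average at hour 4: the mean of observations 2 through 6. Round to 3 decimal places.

Sum of periods 2–6: 8739 + 14413 + 7556 + 12911 + 2121 = 45740
Divide by 5: 45740 / 5 = 9148.000

9148.000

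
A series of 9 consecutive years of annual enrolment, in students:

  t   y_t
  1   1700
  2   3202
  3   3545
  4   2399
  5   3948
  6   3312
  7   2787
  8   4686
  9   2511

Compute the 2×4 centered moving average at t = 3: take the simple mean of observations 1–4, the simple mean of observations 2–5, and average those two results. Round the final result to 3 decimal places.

Sum over 1–4: 1700 + 3202 + 3545 + 2399 = 10846
Sum over 2–5: 3202 + 3545 + 2399 + 3948 = 13094
CMA at t=3 = (10846 + 13094) / (2·4) = 23940 / 8 = 2992.500

2992.500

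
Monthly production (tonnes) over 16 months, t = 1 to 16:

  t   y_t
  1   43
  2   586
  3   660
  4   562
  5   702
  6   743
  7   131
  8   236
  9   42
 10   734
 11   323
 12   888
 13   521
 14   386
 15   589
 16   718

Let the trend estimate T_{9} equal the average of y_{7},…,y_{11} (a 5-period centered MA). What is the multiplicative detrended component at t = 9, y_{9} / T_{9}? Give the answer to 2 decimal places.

Trend T_9 = (131 + 236 + 42 + 734 + 323) / 5 = 1466/5 = 293.2000
Ratio to trend: 42 / 293.2000 = 0.14

0.14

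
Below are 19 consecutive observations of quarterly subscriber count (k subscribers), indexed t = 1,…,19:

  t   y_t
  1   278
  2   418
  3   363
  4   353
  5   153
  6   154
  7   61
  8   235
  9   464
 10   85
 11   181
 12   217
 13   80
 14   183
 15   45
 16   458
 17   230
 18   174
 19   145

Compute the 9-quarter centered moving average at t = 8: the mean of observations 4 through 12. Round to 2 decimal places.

Sum of periods 4–12: 353 + 153 + 154 + 61 + 235 + 464 + 85 + 181 + 217 = 1903
Divide by 9: 1903 / 9 = 211.44

211.44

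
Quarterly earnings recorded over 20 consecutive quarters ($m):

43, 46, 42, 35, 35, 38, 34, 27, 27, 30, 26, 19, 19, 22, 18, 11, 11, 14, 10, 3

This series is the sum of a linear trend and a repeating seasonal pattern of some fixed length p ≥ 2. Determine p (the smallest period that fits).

4

First differences y_{t+1} − y_t: 3, -4, -7, 0, 3, -4, -7, 0, 3, -4, …
The difference pattern repeats every 4 terms and not for any smaller step, so p = 4.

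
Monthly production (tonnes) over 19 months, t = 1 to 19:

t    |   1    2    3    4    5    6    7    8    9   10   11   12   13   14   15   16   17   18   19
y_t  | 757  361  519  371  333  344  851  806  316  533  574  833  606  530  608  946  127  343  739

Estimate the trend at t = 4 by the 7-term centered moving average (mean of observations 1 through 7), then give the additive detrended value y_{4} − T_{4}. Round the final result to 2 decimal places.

-134.14

Trend T_4 = (757 + 361 + 519 + 371 + 333 + 344 + 851) / 7 = 3536/7 = 505.1429
Detrended value: 371 − 505.1429 = -134.14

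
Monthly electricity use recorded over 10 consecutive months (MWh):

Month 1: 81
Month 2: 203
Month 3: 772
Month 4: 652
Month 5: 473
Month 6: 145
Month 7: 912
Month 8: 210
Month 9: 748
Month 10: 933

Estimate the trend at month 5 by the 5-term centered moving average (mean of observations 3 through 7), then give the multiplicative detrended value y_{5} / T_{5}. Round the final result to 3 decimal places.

0.801

Trend T_5 = (772 + 652 + 473 + 145 + 912) / 5 = 2954/5 = 590.80000
Ratio to trend: 473 / 590.80000 = 0.801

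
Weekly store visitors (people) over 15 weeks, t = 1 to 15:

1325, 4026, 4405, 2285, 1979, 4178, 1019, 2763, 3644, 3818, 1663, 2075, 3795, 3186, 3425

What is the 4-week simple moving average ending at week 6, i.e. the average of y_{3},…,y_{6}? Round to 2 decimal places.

Sum of periods 3–6: 4405 + 2285 + 1979 + 4178 = 12847
Divide by 4: 12847 / 4 = 3211.75

3211.75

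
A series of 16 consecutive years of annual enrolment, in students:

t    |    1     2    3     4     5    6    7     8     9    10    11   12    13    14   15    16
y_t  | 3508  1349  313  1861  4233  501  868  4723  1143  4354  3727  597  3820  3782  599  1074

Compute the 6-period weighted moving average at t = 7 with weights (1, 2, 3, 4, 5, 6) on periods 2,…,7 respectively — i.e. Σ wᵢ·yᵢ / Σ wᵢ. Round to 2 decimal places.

Weighted sum: 1·1349 + 2·313 + 3·1861 + 4·4233 + 5·501 + 6·868 = 1349 + 626 + 5583 + 16932 + 2505 + 5208 = 32203
Weight total: 1 + 2 + 3 + 4 + 5 + 6 = 21
WMA = 32203 / 21 = 1533.48

1533.48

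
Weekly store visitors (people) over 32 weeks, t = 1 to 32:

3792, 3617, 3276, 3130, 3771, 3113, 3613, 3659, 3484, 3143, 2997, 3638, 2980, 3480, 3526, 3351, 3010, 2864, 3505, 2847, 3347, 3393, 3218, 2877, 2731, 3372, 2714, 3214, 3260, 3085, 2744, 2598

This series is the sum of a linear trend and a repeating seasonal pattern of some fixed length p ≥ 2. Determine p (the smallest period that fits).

7

First differences y_{t+1} − y_t: -175, -341, -146, 641, -658, 500, 46, -175, -341, -146, 641, -658, 500, 46, -175, -341, …
The difference pattern repeats every 7 terms and not for any smaller step, so p = 7.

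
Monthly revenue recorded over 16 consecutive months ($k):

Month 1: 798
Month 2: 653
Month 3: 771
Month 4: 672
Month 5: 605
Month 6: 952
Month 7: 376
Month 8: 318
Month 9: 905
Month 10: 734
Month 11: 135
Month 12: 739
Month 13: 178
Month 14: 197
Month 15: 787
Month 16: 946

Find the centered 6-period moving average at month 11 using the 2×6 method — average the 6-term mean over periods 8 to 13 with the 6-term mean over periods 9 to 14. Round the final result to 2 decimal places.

491.42

Sum over 8–13: 318 + 905 + 734 + 135 + 739 + 178 = 3009
Sum over 9–14: 905 + 734 + 135 + 739 + 178 + 197 = 2888
CMA at t=11 = (3009 + 2888) / (2·6) = 5897 / 12 = 491.42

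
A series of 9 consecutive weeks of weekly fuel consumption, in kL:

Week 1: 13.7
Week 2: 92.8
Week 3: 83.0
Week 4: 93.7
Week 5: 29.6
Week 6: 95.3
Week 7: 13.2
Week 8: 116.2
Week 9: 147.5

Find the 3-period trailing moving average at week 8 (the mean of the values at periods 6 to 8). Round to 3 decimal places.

Sum of periods 6–8: 95.3 + 13.2 + 116.2 = 224.7
Divide by 3: 224.7 / 3 = 74.900

74.900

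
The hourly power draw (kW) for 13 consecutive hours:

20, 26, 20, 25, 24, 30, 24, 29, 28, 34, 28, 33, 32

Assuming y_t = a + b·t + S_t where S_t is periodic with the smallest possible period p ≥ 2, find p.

4

First differences y_{t+1} − y_t: 6, -6, 5, -1, 6, -6, 5, -1, 6, -6, …
The difference pattern repeats every 4 terms and not for any smaller step, so p = 4.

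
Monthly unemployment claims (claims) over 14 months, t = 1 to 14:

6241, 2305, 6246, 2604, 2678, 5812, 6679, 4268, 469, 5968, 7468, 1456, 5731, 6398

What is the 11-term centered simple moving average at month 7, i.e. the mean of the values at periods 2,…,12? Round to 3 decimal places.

4177.545

Sum of periods 2–12: 2305 + 6246 + 2604 + 2678 + 5812 + 6679 + 4268 + 469 + 5968 + 7468 + 1456 = 45953
Divide by 11: 45953 / 11 = 4177.545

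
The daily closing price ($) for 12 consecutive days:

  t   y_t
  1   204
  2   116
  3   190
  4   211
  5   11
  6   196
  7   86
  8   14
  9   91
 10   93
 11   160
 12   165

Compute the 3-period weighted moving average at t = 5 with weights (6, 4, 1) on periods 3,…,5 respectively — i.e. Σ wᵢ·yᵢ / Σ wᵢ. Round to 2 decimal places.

Weighted sum: 6·190 + 4·211 + 1·11 = 1140 + 844 + 11 = 1995
Weight total: 6 + 4 + 1 = 11
WMA = 1995 / 11 = 181.36

181.36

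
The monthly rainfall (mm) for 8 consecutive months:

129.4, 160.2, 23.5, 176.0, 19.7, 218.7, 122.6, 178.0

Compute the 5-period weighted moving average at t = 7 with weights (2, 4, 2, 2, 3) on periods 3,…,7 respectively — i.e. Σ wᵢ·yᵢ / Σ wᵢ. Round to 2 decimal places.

122.74

Weighted sum: 2·23.5 + 4·176.0 + 2·19.7 + 2·218.7 + 3·122.6 = 47.0 + 704.0 + 39.4 + 437.4 + 367.8 = 1595.6
Weight total: 2 + 4 + 2 + 2 + 3 = 13
WMA = 1595.6 / 13 = 122.74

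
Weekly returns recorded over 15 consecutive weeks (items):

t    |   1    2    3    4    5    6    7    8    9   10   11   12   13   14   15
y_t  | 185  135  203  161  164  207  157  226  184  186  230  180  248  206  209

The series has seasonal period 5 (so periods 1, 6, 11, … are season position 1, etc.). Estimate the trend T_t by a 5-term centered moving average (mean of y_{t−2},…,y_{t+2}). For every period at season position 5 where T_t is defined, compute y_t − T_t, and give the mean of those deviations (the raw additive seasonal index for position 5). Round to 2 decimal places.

Season position 5 occurs at t = 5, 10 (where T_t is defined).
t=5: T_5 = 178.4000; y_5 − T_5 = 164 − 178.4000 = -14.4000
t=10: T_10 = 201.2000; y_10 − T_10 = 186 − 201.2000 = -15.2000
Mean deviation: (-14.4000 + -15.2000) / 2 = -14.80

-14.80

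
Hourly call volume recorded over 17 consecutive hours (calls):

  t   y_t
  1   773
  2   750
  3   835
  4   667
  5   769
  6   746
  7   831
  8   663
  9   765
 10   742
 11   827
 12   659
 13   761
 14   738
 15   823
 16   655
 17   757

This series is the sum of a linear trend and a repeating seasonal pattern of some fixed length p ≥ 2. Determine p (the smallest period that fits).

4

First differences y_{t+1} − y_t: -23, 85, -168, 102, -23, 85, -168, 102, -23, 85, …
The difference pattern repeats every 4 terms and not for any smaller step, so p = 4.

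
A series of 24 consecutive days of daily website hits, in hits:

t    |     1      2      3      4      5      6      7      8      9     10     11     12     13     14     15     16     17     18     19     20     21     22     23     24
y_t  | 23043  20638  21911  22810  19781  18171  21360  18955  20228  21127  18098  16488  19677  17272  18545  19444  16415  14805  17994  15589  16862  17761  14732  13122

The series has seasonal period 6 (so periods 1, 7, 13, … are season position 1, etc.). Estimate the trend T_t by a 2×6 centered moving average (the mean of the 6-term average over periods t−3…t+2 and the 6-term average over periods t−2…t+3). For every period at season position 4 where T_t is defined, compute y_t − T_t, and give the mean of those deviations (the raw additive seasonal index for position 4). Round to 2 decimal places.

1891.25

Season position 4 occurs at t = 4, 10, 16 (where T_t is defined).
t=4: T_4 = 20918.7500; y_4 − T_4 = 22810 − 20918.7500 = 1891.2500
t=10: T_10 = 19235.7500; y_10 − T_10 = 21127 − 19235.7500 = 1891.2500
t=16: T_16 = 17552.7500; y_16 − T_16 = 19444 − 17552.7500 = 1891.2500
Mean deviation: (1891.2500 + 1891.2500 + 1891.2500) / 3 = 1891.25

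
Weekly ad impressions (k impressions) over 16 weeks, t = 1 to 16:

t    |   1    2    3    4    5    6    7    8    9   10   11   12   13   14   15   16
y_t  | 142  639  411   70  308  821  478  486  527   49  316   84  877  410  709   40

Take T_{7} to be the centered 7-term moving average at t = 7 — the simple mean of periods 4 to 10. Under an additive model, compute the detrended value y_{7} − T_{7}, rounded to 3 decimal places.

Trend T_7 = (70 + 308 + 821 + 478 + 486 + 527 + 49) / 7 = 2739/7 = 391.28571
Detrended value: 478 − 391.28571 = 86.714

86.714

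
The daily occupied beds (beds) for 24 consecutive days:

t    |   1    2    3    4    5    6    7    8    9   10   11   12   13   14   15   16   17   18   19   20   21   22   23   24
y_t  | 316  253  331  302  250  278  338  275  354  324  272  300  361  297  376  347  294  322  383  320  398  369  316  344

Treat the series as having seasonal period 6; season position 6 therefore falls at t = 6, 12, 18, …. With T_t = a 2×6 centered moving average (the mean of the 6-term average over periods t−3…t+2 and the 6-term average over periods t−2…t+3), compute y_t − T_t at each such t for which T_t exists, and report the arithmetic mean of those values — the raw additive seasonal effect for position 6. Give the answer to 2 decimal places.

-19.86

Season position 6 occurs at t = 6, 12, 18 (where T_t is defined).
t=6: T_6 = 297.5833; y_6 − T_6 = 278 − 297.5833 = -19.5833
t=12: T_12 = 319.8333; y_12 − T_12 = 300 − 319.8333 = -19.8333
t=18: T_18 = 342.1667; y_18 − T_18 = 322 − 342.1667 = -20.1667
Mean deviation: (-19.5833 + -19.8333 + -20.1667) / 3 = -19.86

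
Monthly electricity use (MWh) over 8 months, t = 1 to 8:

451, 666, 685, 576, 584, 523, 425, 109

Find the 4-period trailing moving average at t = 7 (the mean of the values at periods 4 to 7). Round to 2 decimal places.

527.00

Sum of periods 4–7: 576 + 584 + 523 + 425 = 2108
Divide by 4: 2108 / 4 = 527.00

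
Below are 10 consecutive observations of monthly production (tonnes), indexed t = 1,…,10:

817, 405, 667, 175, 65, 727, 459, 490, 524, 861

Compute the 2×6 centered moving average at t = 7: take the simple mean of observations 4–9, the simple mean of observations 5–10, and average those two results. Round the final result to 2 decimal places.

Sum over 4–9: 175 + 65 + 727 + 459 + 490 + 524 = 2440
Sum over 5–10: 65 + 727 + 459 + 490 + 524 + 861 = 3126
CMA at t=7 = (2440 + 3126) / (2·6) = 5566 / 12 = 463.83

463.83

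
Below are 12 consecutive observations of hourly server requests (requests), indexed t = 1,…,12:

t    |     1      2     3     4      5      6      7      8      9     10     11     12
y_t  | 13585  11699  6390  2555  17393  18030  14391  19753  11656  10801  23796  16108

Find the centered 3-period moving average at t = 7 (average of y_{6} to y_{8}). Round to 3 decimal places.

Sum of periods 6–8: 18030 + 14391 + 19753 = 52174
Divide by 3: 52174 / 3 = 17391.333

17391.333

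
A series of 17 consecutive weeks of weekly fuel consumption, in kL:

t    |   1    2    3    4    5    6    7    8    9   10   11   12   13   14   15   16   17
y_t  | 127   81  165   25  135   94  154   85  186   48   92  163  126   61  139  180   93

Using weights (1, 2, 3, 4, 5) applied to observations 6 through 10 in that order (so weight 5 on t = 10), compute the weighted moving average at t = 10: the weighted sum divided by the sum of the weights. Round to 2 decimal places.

109.40

Weighted sum: 1·94 + 2·154 + 3·85 + 4·186 + 5·48 = 94 + 308 + 255 + 744 + 240 = 1641
Weight total: 1 + 2 + 3 + 4 + 5 = 15
WMA = 1641 / 15 = 109.40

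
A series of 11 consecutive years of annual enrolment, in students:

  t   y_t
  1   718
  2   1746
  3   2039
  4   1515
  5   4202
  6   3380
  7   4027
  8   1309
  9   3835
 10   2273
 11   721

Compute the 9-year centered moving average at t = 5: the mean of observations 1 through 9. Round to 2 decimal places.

2530.11

Sum of periods 1–9: 718 + 1746 + 2039 + 1515 + 4202 + 3380 + 4027 + 1309 + 3835 = 22771
Divide by 9: 22771 / 9 = 2530.11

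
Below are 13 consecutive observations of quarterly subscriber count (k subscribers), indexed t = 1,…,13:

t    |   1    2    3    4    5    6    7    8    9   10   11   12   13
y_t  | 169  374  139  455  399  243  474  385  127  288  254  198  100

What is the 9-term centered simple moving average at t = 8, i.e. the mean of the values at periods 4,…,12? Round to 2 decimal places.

313.67

Sum of periods 4–12: 455 + 399 + 243 + 474 + 385 + 127 + 288 + 254 + 198 = 2823
Divide by 9: 2823 / 9 = 313.67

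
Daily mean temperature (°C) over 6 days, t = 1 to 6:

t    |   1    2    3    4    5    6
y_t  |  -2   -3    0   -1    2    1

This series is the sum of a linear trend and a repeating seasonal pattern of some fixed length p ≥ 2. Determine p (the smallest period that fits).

First differences y_{t+1} − y_t: -1, 3, -1, 3, -1, …
The difference pattern repeats every 2 terms and not for any smaller step, so p = 2.

2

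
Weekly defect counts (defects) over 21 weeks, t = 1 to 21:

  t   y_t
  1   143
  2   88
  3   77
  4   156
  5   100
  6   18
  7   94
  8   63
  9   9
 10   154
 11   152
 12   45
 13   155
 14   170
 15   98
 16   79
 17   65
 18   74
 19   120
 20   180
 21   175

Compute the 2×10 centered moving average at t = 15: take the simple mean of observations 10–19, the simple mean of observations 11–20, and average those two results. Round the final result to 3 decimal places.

112.500

Sum over 10–19: 154 + 152 + 45 + 155 + 170 + 98 + 79 + 65 + 74 + 120 = 1112
Sum over 11–20: 152 + 45 + 155 + 170 + 98 + 79 + 65 + 74 + 120 + 180 = 1138
CMA at t=15 = (1112 + 1138) / (2·10) = 2250 / 20 = 112.500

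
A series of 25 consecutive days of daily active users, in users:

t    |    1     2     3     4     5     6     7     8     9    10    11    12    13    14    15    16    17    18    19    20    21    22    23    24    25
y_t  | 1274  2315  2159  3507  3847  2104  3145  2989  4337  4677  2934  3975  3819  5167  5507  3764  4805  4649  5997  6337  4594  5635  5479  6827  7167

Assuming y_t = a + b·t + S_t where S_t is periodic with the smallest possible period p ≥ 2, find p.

5

First differences y_{t+1} − y_t: 1041, -156, 1348, 340, -1743, 1041, -156, 1348, 340, -1743, 1041, -156, …
The difference pattern repeats every 5 terms and not for any smaller step, so p = 5.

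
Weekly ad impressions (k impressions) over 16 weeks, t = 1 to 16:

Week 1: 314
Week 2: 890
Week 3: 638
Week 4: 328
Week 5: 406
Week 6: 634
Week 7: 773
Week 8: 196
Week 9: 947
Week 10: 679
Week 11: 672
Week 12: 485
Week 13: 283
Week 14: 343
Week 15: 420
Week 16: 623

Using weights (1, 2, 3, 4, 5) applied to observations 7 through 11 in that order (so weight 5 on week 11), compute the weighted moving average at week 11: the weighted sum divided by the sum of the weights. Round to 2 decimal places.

Weighted sum: 1·773 + 2·196 + 3·947 + 4·679 + 5·672 = 773 + 392 + 2841 + 2716 + 3360 = 10082
Weight total: 1 + 2 + 3 + 4 + 5 = 15
WMA = 10082 / 15 = 672.13

672.13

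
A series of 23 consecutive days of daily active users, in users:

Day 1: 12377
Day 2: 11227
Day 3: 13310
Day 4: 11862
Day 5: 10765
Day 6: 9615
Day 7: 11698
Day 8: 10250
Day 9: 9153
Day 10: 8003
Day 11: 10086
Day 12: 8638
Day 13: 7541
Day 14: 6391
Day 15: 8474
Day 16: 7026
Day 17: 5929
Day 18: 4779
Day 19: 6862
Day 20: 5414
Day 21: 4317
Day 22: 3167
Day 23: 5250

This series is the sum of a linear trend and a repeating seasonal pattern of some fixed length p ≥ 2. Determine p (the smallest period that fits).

4

First differences y_{t+1} − y_t: -1150, 2083, -1448, -1097, -1150, 2083, -1448, -1097, -1150, 2083, …
The difference pattern repeats every 4 terms and not for any smaller step, so p = 4.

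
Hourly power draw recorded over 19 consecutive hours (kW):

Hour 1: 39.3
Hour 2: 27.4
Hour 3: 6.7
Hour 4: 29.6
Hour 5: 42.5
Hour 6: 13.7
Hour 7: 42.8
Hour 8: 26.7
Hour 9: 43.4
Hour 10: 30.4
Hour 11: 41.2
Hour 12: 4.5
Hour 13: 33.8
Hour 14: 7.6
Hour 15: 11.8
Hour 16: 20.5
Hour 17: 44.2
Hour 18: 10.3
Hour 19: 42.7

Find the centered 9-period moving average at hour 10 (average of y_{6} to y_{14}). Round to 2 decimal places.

27.12

Sum of periods 6–14: 13.7 + 42.8 + 26.7 + 43.4 + 30.4 + 41.2 + 4.5 + 33.8 + 7.6 = 244.1
Divide by 9: 244.1 / 9 = 27.12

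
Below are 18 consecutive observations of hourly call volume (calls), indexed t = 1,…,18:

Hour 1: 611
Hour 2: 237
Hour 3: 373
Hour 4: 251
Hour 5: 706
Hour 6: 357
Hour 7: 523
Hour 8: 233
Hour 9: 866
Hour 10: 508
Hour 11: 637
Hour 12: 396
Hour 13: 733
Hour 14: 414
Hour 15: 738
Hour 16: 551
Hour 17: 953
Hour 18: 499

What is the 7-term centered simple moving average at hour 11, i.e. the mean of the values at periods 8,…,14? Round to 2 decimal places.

541.00

Sum of periods 8–14: 233 + 866 + 508 + 637 + 396 + 733 + 414 = 3787
Divide by 7: 3787 / 7 = 541.00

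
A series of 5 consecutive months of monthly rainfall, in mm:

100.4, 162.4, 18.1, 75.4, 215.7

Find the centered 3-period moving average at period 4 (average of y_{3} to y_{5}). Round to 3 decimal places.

Sum of periods 3–5: 18.1 + 75.4 + 215.7 = 309.2
Divide by 3: 309.2 / 3 = 103.067

103.067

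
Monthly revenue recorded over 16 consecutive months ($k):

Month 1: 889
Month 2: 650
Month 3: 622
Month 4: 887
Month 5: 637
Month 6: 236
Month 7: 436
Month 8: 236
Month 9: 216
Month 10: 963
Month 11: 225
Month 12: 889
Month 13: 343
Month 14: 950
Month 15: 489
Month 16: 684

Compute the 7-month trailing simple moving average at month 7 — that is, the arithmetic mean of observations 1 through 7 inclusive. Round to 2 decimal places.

622.43

Sum of periods 1–7: 889 + 650 + 622 + 887 + 637 + 236 + 436 = 4357
Divide by 7: 4357 / 7 = 622.43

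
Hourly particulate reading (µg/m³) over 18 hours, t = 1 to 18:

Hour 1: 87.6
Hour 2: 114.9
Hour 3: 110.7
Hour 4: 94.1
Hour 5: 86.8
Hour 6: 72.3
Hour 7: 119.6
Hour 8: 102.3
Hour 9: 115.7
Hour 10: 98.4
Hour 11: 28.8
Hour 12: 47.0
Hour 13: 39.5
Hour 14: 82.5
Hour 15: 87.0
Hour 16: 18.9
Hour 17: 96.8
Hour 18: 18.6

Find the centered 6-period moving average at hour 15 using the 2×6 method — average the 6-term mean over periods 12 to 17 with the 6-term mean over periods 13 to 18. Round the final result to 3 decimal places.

59.583

Sum over 12–17: 47.0 + 39.5 + 82.5 + 87.0 + 18.9 + 96.8 = 371.7
Sum over 13–18: 39.5 + 82.5 + 87.0 + 18.9 + 96.8 + 18.6 = 343.3
CMA at t=15 = (371.7 + 343.3) / (2·6) = 715.0 / 12 = 59.583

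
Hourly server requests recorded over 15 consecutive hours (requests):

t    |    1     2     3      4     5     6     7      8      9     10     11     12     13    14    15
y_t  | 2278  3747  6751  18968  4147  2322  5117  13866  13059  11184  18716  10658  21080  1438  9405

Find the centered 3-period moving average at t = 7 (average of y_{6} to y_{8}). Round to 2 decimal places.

Sum of periods 6–8: 2322 + 5117 + 13866 = 21305
Divide by 3: 21305 / 3 = 7101.67

7101.67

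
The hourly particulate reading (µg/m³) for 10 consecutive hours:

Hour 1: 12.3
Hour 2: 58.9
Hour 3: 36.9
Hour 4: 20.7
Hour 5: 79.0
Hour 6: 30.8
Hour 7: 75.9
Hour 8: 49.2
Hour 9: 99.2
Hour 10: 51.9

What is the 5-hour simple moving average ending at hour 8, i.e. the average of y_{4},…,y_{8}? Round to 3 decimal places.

Sum of periods 4–8: 20.7 + 79.0 + 30.8 + 75.9 + 49.2 = 255.6
Divide by 5: 255.6 / 5 = 51.120

51.120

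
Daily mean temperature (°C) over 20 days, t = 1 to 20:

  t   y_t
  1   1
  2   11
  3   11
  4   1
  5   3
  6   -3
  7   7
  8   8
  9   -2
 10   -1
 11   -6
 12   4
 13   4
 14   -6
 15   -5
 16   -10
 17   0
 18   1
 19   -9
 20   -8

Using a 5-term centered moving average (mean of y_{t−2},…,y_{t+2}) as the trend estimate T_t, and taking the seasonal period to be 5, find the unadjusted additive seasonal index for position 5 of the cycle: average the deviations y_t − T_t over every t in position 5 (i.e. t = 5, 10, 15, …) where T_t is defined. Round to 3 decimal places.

Season position 5 occurs at t = 5, 10, 15 (where T_t is defined).
t=5: T_5 = 3.80000; y_5 − T_5 = 3 − 3.80000 = -0.80000
t=10: T_10 = 0.60000; y_10 − T_10 = -1 − 0.60000 = -1.60000
t=15: T_15 = -3.40000; y_15 − T_15 = -5 − -3.40000 = -1.60000
Mean deviation: (-0.80000 + -1.60000 + -1.60000) / 3 = -1.333

-1.333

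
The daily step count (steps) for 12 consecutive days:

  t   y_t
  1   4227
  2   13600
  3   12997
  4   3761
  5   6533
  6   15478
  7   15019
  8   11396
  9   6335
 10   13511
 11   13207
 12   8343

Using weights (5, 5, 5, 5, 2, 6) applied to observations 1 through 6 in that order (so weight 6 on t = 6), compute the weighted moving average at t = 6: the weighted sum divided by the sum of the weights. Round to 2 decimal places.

Weighted sum: 5·4227 + 5·13600 + 5·12997 + 5·3761 + 2·6533 + 6·15478 = 21135 + 68000 + 64985 + 18805 + 13066 + 92868 = 278859
Weight total: 5 + 5 + 5 + 5 + 2 + 6 = 28
WMA = 278859 / 28 = 9959.25

9959.25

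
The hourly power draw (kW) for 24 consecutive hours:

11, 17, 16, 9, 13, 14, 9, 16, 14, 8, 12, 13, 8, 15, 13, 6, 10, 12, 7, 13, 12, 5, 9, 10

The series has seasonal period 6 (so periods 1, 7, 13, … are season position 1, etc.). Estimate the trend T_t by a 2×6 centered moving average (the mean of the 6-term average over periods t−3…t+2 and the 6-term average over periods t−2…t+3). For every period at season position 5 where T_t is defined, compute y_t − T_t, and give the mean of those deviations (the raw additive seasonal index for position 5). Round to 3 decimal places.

Season position 5 occurs at t = 5, 11, 17 (where T_t is defined).
t=5: T_5 = 12.91667; y_5 − T_5 = 13 − 12.91667 = 0.08333
t=11: T_11 = 11.75000; y_11 − T_11 = 12 − 11.75000 = 0.25000
t=17: T_17 = 10.33333; y_17 − T_17 = 10 − 10.33333 = -0.33333
Mean deviation: (0.08333 + 0.25000 + -0.33333) / 3 = 0.000

0.000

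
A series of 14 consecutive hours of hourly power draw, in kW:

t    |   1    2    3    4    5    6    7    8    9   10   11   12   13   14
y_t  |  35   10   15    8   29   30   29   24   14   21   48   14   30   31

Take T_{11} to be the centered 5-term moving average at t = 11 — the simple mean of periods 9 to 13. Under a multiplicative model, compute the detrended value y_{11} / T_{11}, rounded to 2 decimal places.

1.89

Trend T_11 = (14 + 21 + 48 + 14 + 30) / 5 = 127/5 = 25.4000
Ratio to trend: 48 / 25.4000 = 1.89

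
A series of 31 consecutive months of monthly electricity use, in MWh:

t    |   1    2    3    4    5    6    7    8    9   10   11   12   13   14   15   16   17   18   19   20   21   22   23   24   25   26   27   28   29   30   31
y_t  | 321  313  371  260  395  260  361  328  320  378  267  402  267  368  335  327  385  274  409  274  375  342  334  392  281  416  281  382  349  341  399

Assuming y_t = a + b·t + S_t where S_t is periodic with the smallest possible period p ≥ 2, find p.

First differences y_{t+1} − y_t: -8, 58, -111, 135, -135, 101, -33, -8, 58, -111, 135, -135, 101, -33, -8, 58, …
The difference pattern repeats every 7 terms and not for any smaller step, so p = 7.

7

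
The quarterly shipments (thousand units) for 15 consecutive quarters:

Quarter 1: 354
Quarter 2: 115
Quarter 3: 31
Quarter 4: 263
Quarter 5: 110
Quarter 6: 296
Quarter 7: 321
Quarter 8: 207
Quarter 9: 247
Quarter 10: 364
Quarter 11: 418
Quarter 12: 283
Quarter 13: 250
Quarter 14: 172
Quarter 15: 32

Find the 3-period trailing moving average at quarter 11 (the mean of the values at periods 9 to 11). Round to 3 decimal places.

343.000

Sum of periods 9–11: 247 + 364 + 418 = 1029
Divide by 3: 1029 / 3 = 343.000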